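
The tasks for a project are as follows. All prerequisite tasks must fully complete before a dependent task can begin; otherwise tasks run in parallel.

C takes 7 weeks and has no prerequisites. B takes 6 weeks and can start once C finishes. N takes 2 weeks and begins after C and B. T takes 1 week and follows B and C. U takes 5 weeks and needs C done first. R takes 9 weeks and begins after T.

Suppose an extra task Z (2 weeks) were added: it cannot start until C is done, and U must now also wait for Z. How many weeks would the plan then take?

Originally the plan takes 23 weeks.
With Z inserted, U now waits for max(C, Z).
New critical path: C→B→T→R = 7+6+1+9 = 23 ⇒ 23 weeks.

23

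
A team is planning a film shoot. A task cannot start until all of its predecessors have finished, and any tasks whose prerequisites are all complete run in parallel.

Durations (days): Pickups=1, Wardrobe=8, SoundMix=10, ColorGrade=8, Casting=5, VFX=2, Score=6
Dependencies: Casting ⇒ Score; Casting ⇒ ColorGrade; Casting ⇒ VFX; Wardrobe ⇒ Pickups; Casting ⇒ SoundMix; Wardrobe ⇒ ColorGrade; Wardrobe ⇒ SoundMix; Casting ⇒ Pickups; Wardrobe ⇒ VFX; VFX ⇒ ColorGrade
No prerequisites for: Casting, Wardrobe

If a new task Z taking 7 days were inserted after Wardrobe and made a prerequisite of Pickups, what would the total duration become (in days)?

18

Originally the job takes 18 days.
With Z inserted, Pickups now waits for max(Wardrobe, Casting, Z).
New critical path: Wardrobe→VFX→ColorGrade = 8+2+8 = 18 ⇒ 18 days.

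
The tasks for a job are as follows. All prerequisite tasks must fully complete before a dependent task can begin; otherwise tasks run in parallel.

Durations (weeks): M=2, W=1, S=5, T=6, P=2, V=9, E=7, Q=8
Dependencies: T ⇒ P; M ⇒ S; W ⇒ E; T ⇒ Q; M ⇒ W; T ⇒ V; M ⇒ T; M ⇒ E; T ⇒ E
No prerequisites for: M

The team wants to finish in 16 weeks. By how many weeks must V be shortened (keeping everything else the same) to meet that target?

1

Current finish: 17 weeks; target: 16.
V is on every critical path, so each week cut from V cuts the finish by one (this holds down to a finish of 16).
Need 17 − 16 = 1 week off V → V becomes 8 weeks, finish becomes 16.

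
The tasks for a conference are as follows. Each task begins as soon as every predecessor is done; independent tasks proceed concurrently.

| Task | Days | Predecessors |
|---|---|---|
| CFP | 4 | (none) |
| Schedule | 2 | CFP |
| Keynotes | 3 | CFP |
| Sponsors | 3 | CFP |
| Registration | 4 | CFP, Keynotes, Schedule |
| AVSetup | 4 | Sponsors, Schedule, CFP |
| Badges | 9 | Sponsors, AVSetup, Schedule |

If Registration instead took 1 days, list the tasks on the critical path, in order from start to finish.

As given, the longest chain is CFP→Sponsors→AVSetup→Badges = 4+3+4+9 = 20, so the finish is 20 days.
The longest path through Registration is only 11 days, so Registration has float 9.
The critical path is still CFP→Sponsors→AVSetup→Badges; finish is now 20 days.

CFP, Sponsors, AVSetup, Badges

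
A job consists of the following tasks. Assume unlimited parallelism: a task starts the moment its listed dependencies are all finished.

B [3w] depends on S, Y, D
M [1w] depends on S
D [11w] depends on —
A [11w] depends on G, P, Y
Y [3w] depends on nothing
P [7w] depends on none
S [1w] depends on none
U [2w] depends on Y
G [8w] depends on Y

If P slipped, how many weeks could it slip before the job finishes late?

4

Y→G→A = 3+8+11 = 22 sets the makespan at 22 weeks.
The longest chain containing P totals 18 weeks.
Float = 22 − 18 = 4.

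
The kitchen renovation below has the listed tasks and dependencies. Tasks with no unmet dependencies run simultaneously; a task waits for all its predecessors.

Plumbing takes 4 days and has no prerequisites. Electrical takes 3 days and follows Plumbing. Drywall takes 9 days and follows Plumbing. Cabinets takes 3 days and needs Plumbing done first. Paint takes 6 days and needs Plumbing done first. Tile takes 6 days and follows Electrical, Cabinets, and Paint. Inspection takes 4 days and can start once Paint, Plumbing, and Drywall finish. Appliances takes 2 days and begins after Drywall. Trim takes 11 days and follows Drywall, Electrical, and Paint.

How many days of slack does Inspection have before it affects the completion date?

7

Critical path: Plumbing→Drywall→Trim = 4+9+11 = 24, so the finish is 24 days.
The longest chain containing Inspection totals 17 days.
Float = 24 − 17 = 7.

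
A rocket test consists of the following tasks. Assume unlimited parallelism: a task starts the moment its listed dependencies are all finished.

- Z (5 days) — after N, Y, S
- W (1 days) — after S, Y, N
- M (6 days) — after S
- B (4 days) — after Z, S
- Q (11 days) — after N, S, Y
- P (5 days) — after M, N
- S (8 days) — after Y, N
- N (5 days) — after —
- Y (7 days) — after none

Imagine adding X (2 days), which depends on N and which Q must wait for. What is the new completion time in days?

Originally the job takes 26 days.
With X inserted, Q now waits for max(N, S, Y, X).
New critical path: Y→S→Q = 7+8+11 = 26 ⇒ 26 days.

26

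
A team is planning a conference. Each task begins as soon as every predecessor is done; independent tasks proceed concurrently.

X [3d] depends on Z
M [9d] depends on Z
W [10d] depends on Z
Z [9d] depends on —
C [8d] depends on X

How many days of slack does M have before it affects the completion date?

2

The longest chain is Z→X→C = 9+3+8 = 20; overall finish 20 days.
M finishes as early as 18 and must finish by 20.
Slack of M = 11 − 9 = 2 days.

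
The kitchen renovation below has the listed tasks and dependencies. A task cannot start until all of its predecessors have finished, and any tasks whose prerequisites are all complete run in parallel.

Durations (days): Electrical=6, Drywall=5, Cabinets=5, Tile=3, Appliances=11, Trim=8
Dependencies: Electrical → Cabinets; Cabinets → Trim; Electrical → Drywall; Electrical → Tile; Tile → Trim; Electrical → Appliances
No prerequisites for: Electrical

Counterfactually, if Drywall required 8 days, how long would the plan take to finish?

19

Actual critical path: Electrical→Cabinets→Trim = 6+5+8 = 19 ⇒ 19 days.
Drywall is off the critical path — its longest chain is 11 days, giving 8 of slack.
The critical path is still Electrical→Cabinets→Trim; finish is now 19 days.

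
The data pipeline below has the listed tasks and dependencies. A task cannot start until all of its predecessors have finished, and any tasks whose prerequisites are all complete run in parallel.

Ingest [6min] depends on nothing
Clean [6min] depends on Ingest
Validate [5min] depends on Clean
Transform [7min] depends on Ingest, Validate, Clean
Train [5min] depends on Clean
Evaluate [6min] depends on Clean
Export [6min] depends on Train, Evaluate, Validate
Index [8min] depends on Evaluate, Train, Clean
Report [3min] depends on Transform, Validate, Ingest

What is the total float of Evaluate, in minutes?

1

The longest chain is Ingest→Clean→Validate→Transform→Report = 6+6+5+7+3 = 27; overall finish 27 minutes.
The longest chain containing Evaluate totals 26 minutes.
Slack of Evaluate = 13 − 12 = 1 minute.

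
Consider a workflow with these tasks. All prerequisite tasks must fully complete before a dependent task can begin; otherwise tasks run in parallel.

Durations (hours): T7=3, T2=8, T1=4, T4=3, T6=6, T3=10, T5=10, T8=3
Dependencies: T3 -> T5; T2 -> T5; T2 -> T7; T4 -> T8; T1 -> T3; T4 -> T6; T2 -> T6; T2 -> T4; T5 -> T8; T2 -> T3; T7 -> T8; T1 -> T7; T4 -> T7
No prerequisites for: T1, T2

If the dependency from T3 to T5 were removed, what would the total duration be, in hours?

Before: longest chain T2→T3→T5→T8 = 8+10+10+3 = 31, finish 31.
Without T3→T5, T5's earliest start moves from 18 to 8.
After: T2→T5→T8 = 8+10+3 = 21 → 21 hours.

21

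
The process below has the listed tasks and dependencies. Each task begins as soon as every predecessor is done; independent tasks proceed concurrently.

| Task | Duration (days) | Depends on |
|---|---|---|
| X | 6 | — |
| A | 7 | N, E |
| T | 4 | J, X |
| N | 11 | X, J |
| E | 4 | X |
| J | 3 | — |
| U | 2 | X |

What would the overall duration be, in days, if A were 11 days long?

As given, the longest chain is X→N→A = 6+11+7 = 24, so the finish is 24 days.
A is on the critical path; changing it to 11 makes that path 28 days.
That remains the longest chain; total 28 days.

28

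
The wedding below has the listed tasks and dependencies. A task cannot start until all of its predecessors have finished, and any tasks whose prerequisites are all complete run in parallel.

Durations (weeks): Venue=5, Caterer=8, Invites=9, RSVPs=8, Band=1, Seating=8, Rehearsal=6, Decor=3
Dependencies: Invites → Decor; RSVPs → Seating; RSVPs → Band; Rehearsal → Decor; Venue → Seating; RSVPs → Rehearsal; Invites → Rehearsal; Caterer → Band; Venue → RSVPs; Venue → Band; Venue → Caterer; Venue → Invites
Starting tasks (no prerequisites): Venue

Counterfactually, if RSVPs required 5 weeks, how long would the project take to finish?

As given, the longest chain is Venue→Invites→Rehearsal→Decor = 5+9+6+3 = 23, so the finish is 23 weeks.
RSVPs is off the critical path — its longest chain is 22 weeks, giving 1 of slack.
The critical path is still Venue→Invites→Rehearsal→Decor; finish is now 23 weeks.

23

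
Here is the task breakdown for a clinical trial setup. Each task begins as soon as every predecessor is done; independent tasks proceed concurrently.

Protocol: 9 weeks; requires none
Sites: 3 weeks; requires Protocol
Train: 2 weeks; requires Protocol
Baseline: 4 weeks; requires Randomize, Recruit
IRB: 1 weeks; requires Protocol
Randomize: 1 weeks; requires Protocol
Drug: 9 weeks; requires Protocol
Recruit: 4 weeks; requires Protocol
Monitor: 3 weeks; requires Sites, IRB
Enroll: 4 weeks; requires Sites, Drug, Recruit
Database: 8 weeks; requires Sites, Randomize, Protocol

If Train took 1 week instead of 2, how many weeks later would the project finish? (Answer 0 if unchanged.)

0

Critical path before the change: Protocol→Drug→Enroll = 9+9+4 = 22 giving 22 weeks.
The longest path through Train is only 11 weeks, so Train has float 11.
No other chain overtakes it, so the finish is 22 weeks.
Change in finish: 22 − 22 = +0 weeks.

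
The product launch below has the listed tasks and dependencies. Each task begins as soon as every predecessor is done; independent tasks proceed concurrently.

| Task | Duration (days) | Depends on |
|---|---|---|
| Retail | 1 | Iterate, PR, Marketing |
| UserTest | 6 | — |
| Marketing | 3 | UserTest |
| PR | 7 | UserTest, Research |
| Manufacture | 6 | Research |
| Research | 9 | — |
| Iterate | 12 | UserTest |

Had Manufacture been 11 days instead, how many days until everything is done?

20

As given, the longest chain is UserTest→Iterate→Retail = 6+12+1 = 19, so the finish is 19 days.
The longest path through Manufacture is only 15 days, so Manufacture has float 4.
Now Research→Manufacture = 9+11 = 20 is longest, so the finish becomes 20 days.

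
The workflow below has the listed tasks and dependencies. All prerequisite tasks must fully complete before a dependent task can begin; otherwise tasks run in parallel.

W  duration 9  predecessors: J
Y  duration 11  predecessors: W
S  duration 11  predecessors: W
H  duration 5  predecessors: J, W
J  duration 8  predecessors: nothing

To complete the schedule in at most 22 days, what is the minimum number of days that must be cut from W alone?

6

Current finish: 28 days; target: 22.
W is on every critical path, so each day cut from W cuts the finish by one (this holds down to a finish of 20).
Need 28 − 22 = 6 days off W → W becomes 3 days, finish becomes 22.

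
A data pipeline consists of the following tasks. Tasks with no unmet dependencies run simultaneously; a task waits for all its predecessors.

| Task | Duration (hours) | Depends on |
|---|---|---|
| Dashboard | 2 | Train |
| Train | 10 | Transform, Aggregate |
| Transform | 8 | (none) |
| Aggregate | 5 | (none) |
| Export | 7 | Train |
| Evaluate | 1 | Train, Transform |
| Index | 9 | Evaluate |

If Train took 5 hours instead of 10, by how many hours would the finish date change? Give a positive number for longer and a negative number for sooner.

As given, the longest chain is Transform→Train→Evaluate→Index = 8+10+1+9 = 28, so the finish is 28 hours.
Train is on the critical path; changing it to 5 makes that path 23 hours.
The critical path is still Transform→Train→Evaluate→Index; finish is now 23 hours.
Change in finish: 23 − 28 = -5 hours.

-5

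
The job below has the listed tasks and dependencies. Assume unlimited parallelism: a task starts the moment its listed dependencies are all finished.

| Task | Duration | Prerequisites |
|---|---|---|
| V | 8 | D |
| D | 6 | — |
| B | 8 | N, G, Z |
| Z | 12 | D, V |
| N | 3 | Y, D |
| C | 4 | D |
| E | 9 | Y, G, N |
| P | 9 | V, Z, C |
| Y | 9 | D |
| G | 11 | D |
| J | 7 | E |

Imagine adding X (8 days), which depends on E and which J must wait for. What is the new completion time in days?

Originally the schedule takes 35 days.
With X inserted, J now waits for max(E, X).
New critical path: D→Y→N→E→X→J = 6+9+3+9+8+7 = 42 ⇒ 42 days.

42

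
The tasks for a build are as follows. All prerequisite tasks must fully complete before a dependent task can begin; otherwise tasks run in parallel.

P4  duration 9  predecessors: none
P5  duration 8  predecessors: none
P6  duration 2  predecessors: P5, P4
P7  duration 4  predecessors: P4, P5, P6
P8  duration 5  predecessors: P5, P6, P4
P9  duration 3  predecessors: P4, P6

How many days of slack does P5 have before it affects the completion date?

1

Critical path: P4→P6→P8 = 9+2+5 = 16, so the finish is 16 days.
The longest chain containing P5 totals 15 days.
Float = 16 − 15 = 1.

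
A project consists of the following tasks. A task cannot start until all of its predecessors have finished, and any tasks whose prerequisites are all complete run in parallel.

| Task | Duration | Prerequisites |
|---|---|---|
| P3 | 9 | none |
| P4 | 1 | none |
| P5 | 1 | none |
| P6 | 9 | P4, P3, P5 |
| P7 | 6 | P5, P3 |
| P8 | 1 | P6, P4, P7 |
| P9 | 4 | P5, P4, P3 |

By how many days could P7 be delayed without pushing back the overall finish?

3

Critical path: P3→P6→P8 = 9+9+1 = 19, so the finish is 19 days.
Longest path through P7: 16 days (earliest finish 15, latest finish 18).
Float = 19 − 16 = 3.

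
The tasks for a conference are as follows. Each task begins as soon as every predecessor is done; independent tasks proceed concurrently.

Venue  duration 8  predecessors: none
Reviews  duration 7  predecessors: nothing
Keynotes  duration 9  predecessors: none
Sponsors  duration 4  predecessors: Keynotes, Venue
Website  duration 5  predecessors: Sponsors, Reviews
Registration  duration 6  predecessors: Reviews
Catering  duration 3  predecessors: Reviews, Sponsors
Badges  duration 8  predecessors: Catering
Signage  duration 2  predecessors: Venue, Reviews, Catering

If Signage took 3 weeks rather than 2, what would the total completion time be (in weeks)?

Critical path before the change: Keynotes→Sponsors→Catering→Badges = 9+4+3+8 = 24 giving 24 weeks.
The longest path through Signage is only 18 weeks, so Signage has float 6.
The critical path is still Keynotes→Sponsors→Catering→Badges; finish is now 24 weeks.

24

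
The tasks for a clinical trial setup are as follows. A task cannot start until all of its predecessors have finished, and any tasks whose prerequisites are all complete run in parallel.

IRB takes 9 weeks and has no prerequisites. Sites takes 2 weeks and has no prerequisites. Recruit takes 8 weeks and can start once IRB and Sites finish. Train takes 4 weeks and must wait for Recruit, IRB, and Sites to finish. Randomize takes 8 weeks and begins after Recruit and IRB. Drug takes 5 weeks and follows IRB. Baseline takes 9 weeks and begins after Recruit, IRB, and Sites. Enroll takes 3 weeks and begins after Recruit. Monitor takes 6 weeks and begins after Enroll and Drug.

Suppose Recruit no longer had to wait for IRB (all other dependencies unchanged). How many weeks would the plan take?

Before: longest chain IRB→Recruit→Baseline = 9+8+9 = 26, finish 26.
Without IRB→Recruit, Recruit's earliest start moves from 9 to 2.
After: IRB→Drug→Monitor = 9+5+6 = 20 → 20 weeks.

20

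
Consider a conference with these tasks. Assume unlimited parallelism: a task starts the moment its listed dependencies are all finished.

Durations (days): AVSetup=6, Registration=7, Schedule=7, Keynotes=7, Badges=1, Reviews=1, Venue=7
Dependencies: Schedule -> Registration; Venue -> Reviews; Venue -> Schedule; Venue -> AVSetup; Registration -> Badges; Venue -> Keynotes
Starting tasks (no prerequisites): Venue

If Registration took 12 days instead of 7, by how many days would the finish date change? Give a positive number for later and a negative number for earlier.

As given, the longest chain is Venue→Schedule→Registration→Badges = 7+7+7+1 = 22, so the finish is 22 days.
Registration is on the critical path; changing it to 12 makes that path 27 days.
The critical path is still Venue→Schedule→Registration→Badges; finish is now 27 days.
Change in finish: 27 − 22 = +5 days.

5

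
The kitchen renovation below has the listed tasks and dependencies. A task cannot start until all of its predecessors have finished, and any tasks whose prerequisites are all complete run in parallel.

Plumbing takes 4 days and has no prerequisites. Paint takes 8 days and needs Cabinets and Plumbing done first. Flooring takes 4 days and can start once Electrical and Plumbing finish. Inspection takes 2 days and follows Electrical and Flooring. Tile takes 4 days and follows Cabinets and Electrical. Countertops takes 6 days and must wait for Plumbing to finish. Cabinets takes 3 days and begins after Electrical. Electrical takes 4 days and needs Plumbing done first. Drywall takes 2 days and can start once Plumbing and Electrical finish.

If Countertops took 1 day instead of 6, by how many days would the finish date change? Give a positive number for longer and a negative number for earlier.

0

As given, the longest chain is Plumbing→Electrical→Cabinets→Paint = 4+4+3+8 = 19, so the finish is 19 days.
The longest path through Countertops is only 10 days, so Countertops has float 9.
No other chain overtakes it, so the finish is 19 days.
Change in finish: 19 − 19 = +0 days.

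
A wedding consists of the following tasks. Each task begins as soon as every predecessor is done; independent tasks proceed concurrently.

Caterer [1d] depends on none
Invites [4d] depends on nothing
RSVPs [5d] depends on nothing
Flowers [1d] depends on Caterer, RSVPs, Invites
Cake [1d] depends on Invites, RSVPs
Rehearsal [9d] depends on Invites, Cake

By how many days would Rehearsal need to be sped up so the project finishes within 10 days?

5

Current finish: 15 days; target: 10.
Rehearsal is on every critical path, so each day cut from Rehearsal cuts the finish by one (this holds down to a finish of 7).
Need 15 − 10 = 5 days off Rehearsal → Rehearsal becomes 4 days, finish becomes 10.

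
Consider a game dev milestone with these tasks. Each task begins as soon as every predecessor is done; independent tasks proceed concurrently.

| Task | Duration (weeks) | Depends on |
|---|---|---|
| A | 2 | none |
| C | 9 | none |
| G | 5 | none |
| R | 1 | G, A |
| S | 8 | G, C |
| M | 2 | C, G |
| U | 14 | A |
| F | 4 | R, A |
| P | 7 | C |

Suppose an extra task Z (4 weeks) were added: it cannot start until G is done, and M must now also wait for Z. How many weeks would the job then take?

17

Originally the job takes 17 weeks.
With Z inserted, M now waits for max(C, G, Z).
New critical path: C→S = 9+8 = 17 ⇒ 17 weeks.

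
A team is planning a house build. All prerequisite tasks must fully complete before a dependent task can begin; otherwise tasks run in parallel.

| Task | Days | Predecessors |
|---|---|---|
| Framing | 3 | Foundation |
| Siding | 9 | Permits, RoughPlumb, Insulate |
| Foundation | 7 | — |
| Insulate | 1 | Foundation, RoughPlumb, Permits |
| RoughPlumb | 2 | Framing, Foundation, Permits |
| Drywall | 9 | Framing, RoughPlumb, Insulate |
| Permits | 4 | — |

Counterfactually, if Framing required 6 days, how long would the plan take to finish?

25

The binding path is Foundation→Framing→RoughPlumb→Insulate→Drywall = 7+3+2+1+9 = 22; finish at 22 days.
Framing lies on that path, so at 6 days the path becomes 25 days.
That remains the longest chain; total 25 days.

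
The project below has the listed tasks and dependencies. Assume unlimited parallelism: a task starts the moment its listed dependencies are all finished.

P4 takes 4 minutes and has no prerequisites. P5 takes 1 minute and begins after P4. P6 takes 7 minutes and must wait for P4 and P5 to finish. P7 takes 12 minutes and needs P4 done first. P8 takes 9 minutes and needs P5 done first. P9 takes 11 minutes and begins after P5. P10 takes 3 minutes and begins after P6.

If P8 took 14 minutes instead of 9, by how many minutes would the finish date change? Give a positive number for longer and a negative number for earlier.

3

The binding path is P4→P5→P9 = 4+1+11 = 16; finish at 16 minutes.
The longest path through P8 is only 14 minutes, so P8 has float 2.
The binding chain switches to P4→P5→P8 = 4+1+14 = 19; finish 19 minutes.
Change in finish: 19 − 16 = +3 minutes.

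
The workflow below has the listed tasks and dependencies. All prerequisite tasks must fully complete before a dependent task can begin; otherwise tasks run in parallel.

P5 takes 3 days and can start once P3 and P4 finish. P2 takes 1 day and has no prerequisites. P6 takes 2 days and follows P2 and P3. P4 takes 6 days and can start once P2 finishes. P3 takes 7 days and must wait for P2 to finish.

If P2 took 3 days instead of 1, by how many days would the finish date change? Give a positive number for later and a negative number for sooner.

2

Baseline: P2→P3→P5 = 1+7+3 = 11 → 11 days.
P2 lies on that path, so at 3 days the path becomes 13 days.
No other chain overtakes it, so the finish is 13 days.
Change in finish: 13 − 11 = +2 days.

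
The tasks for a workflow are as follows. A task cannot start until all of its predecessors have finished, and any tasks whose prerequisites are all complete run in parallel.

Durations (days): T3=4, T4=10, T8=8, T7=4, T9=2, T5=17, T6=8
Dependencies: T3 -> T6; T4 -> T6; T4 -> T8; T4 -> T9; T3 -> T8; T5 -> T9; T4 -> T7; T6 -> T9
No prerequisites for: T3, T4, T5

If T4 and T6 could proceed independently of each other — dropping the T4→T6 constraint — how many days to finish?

Before: longest chain T4→T6→T9 = 10+8+2 = 20, finish 20.
Without T4→T6, T6's earliest start moves from 10 to 4.
After: T5→T9 = 17+2 = 19 → 19 days.

19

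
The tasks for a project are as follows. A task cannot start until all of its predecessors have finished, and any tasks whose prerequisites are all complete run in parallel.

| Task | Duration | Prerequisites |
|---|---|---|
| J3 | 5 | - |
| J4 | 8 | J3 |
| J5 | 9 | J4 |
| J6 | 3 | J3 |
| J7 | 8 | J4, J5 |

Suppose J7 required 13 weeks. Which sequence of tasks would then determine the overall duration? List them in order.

J3, J4, J5, J7

The binding path is J3→J4→J5→J7 = 5+8+9+8 = 30; finish at 30 weeks.
J7 is on the critical path; changing it to 13 makes that path 35 weeks.
That remains the longest chain; total 35 weeks.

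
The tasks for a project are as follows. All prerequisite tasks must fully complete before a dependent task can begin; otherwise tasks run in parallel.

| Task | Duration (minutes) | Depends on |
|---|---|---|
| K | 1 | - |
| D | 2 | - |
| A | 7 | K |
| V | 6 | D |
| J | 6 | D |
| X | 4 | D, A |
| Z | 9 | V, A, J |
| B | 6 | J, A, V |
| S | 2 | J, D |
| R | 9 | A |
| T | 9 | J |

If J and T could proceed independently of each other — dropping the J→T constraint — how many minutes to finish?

With the dependency in place, K→A→Z = 1+7+9 = 17 sets the finish at 17 minutes.
Without J→T, T's earliest start moves from 8 to 0.
New critical path: K→A→Z = 1+7+9 = 17 ⇒ 17 minutes.

17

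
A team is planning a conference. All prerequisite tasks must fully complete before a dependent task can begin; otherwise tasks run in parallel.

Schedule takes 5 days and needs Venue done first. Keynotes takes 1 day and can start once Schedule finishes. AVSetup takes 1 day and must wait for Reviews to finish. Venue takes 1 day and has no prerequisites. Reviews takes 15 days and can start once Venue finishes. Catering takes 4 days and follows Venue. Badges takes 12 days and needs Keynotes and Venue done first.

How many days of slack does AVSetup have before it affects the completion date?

Venue→Schedule→Keynotes→Badges = 1+5+1+12 = 19 sets the makespan at 19 days.
Longest path through AVSetup: 17 days (earliest finish 17, latest finish 19).
Slack of AVSetup = 18 − 16 = 2 days.

2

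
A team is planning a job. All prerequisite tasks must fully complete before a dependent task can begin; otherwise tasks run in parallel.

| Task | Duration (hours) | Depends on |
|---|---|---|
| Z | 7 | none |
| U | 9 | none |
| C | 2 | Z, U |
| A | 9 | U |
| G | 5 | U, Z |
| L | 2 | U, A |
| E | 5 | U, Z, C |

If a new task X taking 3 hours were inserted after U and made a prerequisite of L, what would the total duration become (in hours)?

Originally the project takes 20 hours.
With X inserted, L now waits for max(U, A, X).
New critical path: U→A→L = 9+9+2 = 20 ⇒ 20 hours.

20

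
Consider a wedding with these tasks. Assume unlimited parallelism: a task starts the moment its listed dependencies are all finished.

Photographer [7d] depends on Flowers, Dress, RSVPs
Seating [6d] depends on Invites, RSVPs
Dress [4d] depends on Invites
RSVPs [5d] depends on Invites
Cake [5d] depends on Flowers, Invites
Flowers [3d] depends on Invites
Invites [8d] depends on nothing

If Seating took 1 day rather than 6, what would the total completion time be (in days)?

Actual critical path: Invites→RSVPs→Photographer = 8+5+7 = 20 ⇒ 20 days.
The longest path through Seating is only 19 days, so Seating has float 1.
That remains the longest chain; total 20 days.

20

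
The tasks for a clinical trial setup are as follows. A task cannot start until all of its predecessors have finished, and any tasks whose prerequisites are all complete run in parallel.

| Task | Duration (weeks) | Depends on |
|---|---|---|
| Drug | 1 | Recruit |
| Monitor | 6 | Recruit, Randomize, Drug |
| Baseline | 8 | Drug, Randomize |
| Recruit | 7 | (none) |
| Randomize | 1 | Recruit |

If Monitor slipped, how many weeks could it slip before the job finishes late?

Critical path: Recruit→Randomize→Baseline = 7+1+8 = 16, so the finish is 16 weeks.
The longest chain containing Monitor totals 14 weeks.
Float = 16 − 14 = 2.

2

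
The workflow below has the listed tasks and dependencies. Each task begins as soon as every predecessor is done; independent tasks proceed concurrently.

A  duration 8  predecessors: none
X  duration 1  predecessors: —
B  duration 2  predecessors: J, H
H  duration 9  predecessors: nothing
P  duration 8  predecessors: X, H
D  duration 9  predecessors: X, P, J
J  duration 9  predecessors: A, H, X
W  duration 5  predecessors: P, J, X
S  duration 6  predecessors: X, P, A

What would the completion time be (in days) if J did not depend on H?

Original critical path: H→J→D = 9+9+9 = 27 ⇒ 27 days.
Without H→J, J's earliest start moves from 9 to 8.
The longest chain is now A→J→D = 8+9+9 = 26, so the workflow takes 26 days.

26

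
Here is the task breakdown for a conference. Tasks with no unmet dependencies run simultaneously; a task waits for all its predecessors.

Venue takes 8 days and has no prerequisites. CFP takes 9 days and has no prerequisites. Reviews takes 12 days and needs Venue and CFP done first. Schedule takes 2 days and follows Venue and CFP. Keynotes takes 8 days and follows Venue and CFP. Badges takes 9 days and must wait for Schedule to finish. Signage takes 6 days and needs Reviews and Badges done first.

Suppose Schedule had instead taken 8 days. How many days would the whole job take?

Baseline: CFP→Reviews→Signage = 9+12+6 = 27 → 27 days.
Schedule is off the critical path — its longest chain is 26 days, giving 1 of slack.
The binding chain switches to CFP→Schedule→Badges→Signage = 9+8+9+6 = 32; finish 32 days.

32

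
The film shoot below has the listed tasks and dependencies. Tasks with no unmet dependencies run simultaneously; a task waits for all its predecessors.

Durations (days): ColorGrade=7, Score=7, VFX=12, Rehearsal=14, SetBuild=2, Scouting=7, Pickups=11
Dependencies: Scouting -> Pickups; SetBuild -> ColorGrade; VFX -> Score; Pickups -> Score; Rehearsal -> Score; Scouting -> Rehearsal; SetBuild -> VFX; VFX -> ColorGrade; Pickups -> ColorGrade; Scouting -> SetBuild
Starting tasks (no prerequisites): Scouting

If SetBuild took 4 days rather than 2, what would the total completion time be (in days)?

30

The binding path is Scouting→SetBuild→VFX→Score = 7+2+12+7 = 28; finish at 28 days.
Since SetBuild is critical, the +2 change carries straight to that chain (now 30 days).
The critical path is still Scouting→SetBuild→VFX→Score; finish is now 30 days.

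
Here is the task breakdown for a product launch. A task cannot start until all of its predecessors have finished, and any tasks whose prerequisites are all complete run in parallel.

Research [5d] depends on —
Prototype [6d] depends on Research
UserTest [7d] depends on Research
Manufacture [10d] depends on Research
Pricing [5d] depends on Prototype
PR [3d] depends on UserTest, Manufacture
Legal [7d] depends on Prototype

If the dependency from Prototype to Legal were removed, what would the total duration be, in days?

Before: longest chain Research→Prototype→Legal = 5+6+7 = 18, finish 18.
Without Prototype→Legal, Legal's earliest start moves from 11 to 0.
After: Research→Manufacture→PR = 5+10+3 = 18 → 18 days.

18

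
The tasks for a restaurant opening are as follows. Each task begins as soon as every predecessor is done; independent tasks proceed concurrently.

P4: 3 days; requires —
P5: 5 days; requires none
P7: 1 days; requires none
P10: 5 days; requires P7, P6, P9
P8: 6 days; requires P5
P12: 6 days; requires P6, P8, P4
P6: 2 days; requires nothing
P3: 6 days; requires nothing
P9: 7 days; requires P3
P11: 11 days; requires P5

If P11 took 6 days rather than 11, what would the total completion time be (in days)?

As given, the longest chain is P3→P9→P10 = 6+7+5 = 18, so the finish is 18 days.
The longest path through P11 is only 16 days, so P11 has float 2.
That remains the longest chain; total 18 days.

18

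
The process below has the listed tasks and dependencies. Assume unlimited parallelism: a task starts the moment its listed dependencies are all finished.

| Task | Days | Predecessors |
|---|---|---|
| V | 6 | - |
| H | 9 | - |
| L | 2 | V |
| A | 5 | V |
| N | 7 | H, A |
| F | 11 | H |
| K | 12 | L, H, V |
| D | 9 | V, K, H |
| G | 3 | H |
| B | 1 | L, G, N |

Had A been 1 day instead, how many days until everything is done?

Actual critical path: H→K→D = 9+12+9 = 30 ⇒ 30 days.
A is off the critical path — its longest chain is 19 days, giving 11 of slack.
No other chain overtakes it, so the finish is 30 days.

30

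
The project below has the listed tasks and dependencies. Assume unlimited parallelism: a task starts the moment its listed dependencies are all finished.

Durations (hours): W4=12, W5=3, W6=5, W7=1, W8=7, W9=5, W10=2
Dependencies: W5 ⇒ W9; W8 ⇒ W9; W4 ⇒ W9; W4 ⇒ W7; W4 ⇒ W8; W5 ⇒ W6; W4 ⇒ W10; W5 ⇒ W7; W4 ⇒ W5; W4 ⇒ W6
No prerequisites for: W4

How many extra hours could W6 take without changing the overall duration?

4

Critical path: W4→W8→W9 = 12+7+5 = 24, so the finish is 24 hours.
The longest chain containing W6 totals 20 hours.
So W6 can slip 24 − 20 = 4 hours.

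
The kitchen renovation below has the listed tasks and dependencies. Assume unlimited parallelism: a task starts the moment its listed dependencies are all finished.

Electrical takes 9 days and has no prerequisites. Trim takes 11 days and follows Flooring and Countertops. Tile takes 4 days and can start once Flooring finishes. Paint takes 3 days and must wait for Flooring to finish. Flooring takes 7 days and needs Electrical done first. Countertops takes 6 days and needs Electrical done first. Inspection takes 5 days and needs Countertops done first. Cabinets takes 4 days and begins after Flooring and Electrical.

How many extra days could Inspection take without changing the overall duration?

The longest chain is Electrical→Flooring→Trim = 9+7+11 = 27; overall finish 27 days.
The longest chain containing Inspection totals 20 days.
Float = 27 − 20 = 7.

7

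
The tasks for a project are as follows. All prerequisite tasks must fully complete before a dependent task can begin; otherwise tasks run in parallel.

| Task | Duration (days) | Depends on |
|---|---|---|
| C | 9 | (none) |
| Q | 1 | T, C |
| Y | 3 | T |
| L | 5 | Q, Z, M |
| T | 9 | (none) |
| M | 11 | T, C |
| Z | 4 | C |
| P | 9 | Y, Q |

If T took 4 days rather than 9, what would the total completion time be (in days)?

As given, the longest chain is T→M→L = 9+11+5 = 25, so the finish is 25 days.
Since T is critical, the -5 change carries straight to that chain (now 20 days).
New critical path: C→M→L = 9+11+5 = 25 ⇒ 25 days.

25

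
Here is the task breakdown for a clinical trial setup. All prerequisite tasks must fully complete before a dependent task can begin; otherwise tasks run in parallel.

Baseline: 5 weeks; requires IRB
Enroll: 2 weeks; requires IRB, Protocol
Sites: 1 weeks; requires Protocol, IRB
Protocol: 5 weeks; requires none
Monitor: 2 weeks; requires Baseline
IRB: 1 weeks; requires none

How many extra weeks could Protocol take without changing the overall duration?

1

The longest chain is IRB→Baseline→Monitor = 1+5+2 = 8; overall finish 8 weeks.
The longest chain containing Protocol totals 7 weeks.
Float = 8 − 7 = 1.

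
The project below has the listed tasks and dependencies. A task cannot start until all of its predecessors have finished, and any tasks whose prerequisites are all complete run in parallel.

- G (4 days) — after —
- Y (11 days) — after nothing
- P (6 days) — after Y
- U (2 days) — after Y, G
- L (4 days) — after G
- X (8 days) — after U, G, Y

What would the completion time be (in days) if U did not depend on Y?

19

Original critical path: Y→U→X = 11+2+8 = 21 ⇒ 21 days.
Without Y→U, U's earliest start moves from 11 to 4.
New critical path: Y→X = 11+8 = 19 ⇒ 19 days.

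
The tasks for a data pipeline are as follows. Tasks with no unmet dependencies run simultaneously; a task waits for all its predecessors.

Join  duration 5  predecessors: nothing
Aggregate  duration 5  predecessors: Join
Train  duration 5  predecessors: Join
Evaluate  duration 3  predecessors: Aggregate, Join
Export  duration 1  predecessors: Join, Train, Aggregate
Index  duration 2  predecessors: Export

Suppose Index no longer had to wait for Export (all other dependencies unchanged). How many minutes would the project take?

With the dependency in place, Join→Aggregate→Evaluate = 5+5+3 = 13 sets the finish at 13 minutes.
Without Export→Index, Index's earliest start moves from 11 to 0.
New critical path: Join→Aggregate→Evaluate = 5+5+3 = 13 ⇒ 13 minutes.

13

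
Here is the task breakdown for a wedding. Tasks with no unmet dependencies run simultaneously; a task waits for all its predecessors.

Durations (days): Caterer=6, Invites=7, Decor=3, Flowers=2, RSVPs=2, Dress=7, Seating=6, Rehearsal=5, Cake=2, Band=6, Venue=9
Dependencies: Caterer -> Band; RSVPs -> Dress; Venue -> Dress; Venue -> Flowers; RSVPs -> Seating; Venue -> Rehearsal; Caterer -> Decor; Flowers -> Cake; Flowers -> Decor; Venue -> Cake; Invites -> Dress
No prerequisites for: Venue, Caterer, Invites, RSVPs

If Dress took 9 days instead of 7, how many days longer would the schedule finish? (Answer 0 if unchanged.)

The binding path is Venue→Dress = 9+7 = 16; finish at 16 days.
Since Dress is critical, the +2 change carries straight to that chain (now 18 days).
The critical path is still Venue→Dress; finish is now 18 days.
Change in finish: 18 − 16 = +2 days.

2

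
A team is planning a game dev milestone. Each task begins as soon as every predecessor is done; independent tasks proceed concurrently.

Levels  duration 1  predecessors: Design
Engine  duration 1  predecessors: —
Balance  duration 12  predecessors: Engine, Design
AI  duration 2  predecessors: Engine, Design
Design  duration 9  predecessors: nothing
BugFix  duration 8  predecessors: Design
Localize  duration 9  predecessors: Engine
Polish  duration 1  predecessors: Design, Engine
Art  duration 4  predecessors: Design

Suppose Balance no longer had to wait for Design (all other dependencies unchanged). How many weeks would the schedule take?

17

With the dependency in place, Design→Balance = 9+12 = 21 sets the finish at 21 weeks.
Without Design→Balance, Balance's earliest start moves from 9 to 1.
New critical path: Design→BugFix = 9+8 = 17 ⇒ 17 weeks.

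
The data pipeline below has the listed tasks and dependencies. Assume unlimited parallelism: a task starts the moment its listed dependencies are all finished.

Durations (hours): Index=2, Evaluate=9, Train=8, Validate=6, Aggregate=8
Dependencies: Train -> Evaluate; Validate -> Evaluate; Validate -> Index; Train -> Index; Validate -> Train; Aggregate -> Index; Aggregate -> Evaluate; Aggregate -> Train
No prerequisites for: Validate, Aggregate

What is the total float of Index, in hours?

7

Critical path: Aggregate→Train→Evaluate = 8+8+9 = 25, so the finish is 25 hours.
Index finishes as early as 18 and must finish by 25.
Slack of Index = 23 − 16 = 7 hours.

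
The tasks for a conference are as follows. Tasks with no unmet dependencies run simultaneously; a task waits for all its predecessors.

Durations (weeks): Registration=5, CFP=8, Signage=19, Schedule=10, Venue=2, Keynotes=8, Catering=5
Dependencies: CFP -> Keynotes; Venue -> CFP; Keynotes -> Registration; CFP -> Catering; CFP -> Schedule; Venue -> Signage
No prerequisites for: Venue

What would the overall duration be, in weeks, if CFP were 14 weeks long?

The binding path is Venue→CFP→Keynotes→Registration = 2+8+8+5 = 23; finish at 23 weeks.
CFP is on the critical path; changing it to 14 makes that path 29 weeks.
The critical path is still Venue→CFP→Keynotes→Registration; finish is now 29 weeks.

29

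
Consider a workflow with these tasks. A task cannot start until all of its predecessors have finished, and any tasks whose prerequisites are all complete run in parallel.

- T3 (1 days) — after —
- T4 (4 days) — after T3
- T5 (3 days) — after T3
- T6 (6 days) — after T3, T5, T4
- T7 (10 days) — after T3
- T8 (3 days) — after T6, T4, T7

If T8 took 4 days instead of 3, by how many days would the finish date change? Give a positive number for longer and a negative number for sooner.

Actual critical path: T3→T4→T6→T8 = 1+4+6+3 = 14 ⇒ 14 days.
T8 is on the critical path; changing it to 4 makes that path 15 days.
The critical path is still T3→T4→T6→T8; finish is now 15 days.
Change in finish: 15 − 14 = +1 days.

1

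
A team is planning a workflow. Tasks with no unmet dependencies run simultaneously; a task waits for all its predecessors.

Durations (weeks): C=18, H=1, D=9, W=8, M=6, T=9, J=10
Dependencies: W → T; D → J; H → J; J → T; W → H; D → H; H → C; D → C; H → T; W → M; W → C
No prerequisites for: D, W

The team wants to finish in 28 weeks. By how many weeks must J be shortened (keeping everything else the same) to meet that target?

1

Current finish: 29 weeks; target: 28.
J is on every critical path, so each week cut from J cuts the finish by one (this holds down to a finish of 28).
Need 29 − 28 = 1 week off J → J becomes 9 weeks, finish becomes 28.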